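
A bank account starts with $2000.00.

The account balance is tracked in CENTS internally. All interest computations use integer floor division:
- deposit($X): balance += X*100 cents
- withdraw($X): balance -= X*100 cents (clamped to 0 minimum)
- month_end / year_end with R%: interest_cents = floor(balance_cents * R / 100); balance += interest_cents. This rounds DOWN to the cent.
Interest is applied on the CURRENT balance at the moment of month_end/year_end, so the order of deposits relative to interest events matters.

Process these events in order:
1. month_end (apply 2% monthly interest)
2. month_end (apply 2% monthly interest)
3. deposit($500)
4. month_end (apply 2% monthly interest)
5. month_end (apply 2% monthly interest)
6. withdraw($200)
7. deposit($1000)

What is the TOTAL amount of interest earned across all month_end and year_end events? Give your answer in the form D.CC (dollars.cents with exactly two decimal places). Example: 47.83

After 1 (month_end (apply 2% monthly interest)): balance=$2040.00 total_interest=$40.00
After 2 (month_end (apply 2% monthly interest)): balance=$2080.80 total_interest=$80.80
After 3 (deposit($500)): balance=$2580.80 total_interest=$80.80
After 4 (month_end (apply 2% monthly interest)): balance=$2632.41 total_interest=$132.41
After 5 (month_end (apply 2% monthly interest)): balance=$2685.05 total_interest=$185.05
After 6 (withdraw($200)): balance=$2485.05 total_interest=$185.05
After 7 (deposit($1000)): balance=$3485.05 total_interest=$185.05

Answer: 185.05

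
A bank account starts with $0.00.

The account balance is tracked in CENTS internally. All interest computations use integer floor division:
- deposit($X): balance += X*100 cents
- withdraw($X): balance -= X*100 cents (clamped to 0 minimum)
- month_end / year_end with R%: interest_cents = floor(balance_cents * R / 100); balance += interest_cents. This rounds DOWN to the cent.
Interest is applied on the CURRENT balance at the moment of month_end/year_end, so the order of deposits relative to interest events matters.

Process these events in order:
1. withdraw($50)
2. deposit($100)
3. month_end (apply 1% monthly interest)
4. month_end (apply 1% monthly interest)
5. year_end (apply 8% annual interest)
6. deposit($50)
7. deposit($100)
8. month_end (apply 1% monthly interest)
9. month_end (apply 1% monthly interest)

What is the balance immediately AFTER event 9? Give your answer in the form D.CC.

Answer: 265.39

Derivation:
After 1 (withdraw($50)): balance=$0.00 total_interest=$0.00
After 2 (deposit($100)): balance=$100.00 total_interest=$0.00
After 3 (month_end (apply 1% monthly interest)): balance=$101.00 total_interest=$1.00
After 4 (month_end (apply 1% monthly interest)): balance=$102.01 total_interest=$2.01
After 5 (year_end (apply 8% annual interest)): balance=$110.17 total_interest=$10.17
After 6 (deposit($50)): balance=$160.17 total_interest=$10.17
After 7 (deposit($100)): balance=$260.17 total_interest=$10.17
After 8 (month_end (apply 1% monthly interest)): balance=$262.77 total_interest=$12.77
After 9 (month_end (apply 1% monthly interest)): balance=$265.39 total_interest=$15.39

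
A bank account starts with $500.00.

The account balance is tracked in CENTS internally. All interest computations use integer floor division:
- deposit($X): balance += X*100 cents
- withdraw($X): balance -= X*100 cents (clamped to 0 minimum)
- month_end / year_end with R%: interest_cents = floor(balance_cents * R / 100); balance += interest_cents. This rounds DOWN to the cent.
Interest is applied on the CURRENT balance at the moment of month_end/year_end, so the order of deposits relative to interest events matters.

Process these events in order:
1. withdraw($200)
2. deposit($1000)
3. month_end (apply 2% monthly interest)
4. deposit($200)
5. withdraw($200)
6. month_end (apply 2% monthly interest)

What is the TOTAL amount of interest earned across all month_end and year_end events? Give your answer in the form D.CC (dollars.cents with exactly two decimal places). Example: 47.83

Answer: 52.52

Derivation:
After 1 (withdraw($200)): balance=$300.00 total_interest=$0.00
After 2 (deposit($1000)): balance=$1300.00 total_interest=$0.00
After 3 (month_end (apply 2% monthly interest)): balance=$1326.00 total_interest=$26.00
After 4 (deposit($200)): balance=$1526.00 total_interest=$26.00
After 5 (withdraw($200)): balance=$1326.00 total_interest=$26.00
After 6 (month_end (apply 2% monthly interest)): balance=$1352.52 total_interest=$52.52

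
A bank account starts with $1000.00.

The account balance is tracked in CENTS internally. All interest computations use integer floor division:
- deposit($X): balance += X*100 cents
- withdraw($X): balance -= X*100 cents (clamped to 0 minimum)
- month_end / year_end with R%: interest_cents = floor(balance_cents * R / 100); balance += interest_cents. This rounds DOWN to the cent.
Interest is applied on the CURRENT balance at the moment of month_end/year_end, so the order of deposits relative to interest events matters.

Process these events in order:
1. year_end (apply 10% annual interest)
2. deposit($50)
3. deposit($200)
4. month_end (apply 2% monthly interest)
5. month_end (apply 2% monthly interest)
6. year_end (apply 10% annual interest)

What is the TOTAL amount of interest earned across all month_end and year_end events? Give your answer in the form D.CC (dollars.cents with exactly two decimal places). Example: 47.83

After 1 (year_end (apply 10% annual interest)): balance=$1100.00 total_interest=$100.00
After 2 (deposit($50)): balance=$1150.00 total_interest=$100.00
After 3 (deposit($200)): balance=$1350.00 total_interest=$100.00
After 4 (month_end (apply 2% monthly interest)): balance=$1377.00 total_interest=$127.00
After 5 (month_end (apply 2% monthly interest)): balance=$1404.54 total_interest=$154.54
After 6 (year_end (apply 10% annual interest)): balance=$1544.99 total_interest=$294.99

Answer: 294.99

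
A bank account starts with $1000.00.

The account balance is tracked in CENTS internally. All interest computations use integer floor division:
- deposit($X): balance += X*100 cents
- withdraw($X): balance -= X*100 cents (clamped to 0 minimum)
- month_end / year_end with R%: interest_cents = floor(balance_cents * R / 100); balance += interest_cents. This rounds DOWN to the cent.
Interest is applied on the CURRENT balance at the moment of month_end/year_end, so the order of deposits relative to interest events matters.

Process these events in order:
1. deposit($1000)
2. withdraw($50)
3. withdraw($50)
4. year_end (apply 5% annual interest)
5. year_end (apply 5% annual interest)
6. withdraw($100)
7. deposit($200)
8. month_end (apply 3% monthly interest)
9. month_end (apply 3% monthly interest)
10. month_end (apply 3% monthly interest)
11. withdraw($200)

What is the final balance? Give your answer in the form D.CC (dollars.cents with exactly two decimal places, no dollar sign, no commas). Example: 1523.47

Answer: 2198.25

Derivation:
After 1 (deposit($1000)): balance=$2000.00 total_interest=$0.00
After 2 (withdraw($50)): balance=$1950.00 total_interest=$0.00
After 3 (withdraw($50)): balance=$1900.00 total_interest=$0.00
After 4 (year_end (apply 5% annual interest)): balance=$1995.00 total_interest=$95.00
After 5 (year_end (apply 5% annual interest)): balance=$2094.75 total_interest=$194.75
After 6 (withdraw($100)): balance=$1994.75 total_interest=$194.75
After 7 (deposit($200)): balance=$2194.75 total_interest=$194.75
After 8 (month_end (apply 3% monthly interest)): balance=$2260.59 total_interest=$260.59
After 9 (month_end (apply 3% monthly interest)): balance=$2328.40 total_interest=$328.40
After 10 (month_end (apply 3% monthly interest)): balance=$2398.25 total_interest=$398.25
After 11 (withdraw($200)): balance=$2198.25 total_interest=$398.25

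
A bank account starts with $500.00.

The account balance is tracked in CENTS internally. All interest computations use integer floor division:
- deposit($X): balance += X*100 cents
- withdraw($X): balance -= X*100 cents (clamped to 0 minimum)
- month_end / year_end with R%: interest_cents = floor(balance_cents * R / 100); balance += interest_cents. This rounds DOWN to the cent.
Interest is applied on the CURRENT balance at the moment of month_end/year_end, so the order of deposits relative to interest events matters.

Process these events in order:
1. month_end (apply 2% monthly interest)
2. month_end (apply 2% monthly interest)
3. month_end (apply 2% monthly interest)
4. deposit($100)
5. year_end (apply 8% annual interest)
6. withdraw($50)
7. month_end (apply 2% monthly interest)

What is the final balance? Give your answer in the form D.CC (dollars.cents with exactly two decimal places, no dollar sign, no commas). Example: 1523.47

After 1 (month_end (apply 2% monthly interest)): balance=$510.00 total_interest=$10.00
After 2 (month_end (apply 2% monthly interest)): balance=$520.20 total_interest=$20.20
After 3 (month_end (apply 2% monthly interest)): balance=$530.60 total_interest=$30.60
After 4 (deposit($100)): balance=$630.60 total_interest=$30.60
After 5 (year_end (apply 8% annual interest)): balance=$681.04 total_interest=$81.04
After 6 (withdraw($50)): balance=$631.04 total_interest=$81.04
After 7 (month_end (apply 2% monthly interest)): balance=$643.66 total_interest=$93.66

Answer: 643.66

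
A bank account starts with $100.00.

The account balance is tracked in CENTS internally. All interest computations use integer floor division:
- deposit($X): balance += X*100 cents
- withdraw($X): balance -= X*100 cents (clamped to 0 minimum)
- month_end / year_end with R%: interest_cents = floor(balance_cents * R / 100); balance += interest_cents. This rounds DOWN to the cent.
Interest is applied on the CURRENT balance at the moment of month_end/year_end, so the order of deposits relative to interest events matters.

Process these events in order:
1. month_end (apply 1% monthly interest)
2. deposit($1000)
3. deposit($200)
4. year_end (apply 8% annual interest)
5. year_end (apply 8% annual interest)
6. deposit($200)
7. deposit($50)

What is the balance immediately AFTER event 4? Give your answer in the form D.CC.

After 1 (month_end (apply 1% monthly interest)): balance=$101.00 total_interest=$1.00
After 2 (deposit($1000)): balance=$1101.00 total_interest=$1.00
After 3 (deposit($200)): balance=$1301.00 total_interest=$1.00
After 4 (year_end (apply 8% annual interest)): balance=$1405.08 total_interest=$105.08

Answer: 1405.08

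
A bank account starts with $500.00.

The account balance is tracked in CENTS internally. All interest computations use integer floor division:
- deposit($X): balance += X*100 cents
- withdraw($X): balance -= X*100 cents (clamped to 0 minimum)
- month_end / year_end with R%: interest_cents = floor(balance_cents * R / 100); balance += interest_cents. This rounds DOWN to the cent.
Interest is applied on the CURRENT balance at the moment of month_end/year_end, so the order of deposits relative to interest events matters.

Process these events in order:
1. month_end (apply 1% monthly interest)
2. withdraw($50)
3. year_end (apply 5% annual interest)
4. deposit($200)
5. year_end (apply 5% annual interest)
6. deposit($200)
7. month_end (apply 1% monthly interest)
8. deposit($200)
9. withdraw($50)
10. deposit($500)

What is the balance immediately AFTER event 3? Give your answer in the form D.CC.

After 1 (month_end (apply 1% monthly interest)): balance=$505.00 total_interest=$5.00
After 2 (withdraw($50)): balance=$455.00 total_interest=$5.00
After 3 (year_end (apply 5% annual interest)): balance=$477.75 total_interest=$27.75

Answer: 477.75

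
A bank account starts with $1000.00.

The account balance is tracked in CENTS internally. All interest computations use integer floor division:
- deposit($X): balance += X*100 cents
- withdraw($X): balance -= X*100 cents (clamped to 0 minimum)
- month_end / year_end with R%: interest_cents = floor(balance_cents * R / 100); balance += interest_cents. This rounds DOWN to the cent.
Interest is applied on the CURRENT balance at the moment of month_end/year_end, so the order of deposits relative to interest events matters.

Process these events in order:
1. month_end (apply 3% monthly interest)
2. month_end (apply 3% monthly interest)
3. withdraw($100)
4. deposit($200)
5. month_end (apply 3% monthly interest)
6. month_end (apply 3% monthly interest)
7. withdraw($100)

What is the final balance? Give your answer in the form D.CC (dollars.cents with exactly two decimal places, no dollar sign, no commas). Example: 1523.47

After 1 (month_end (apply 3% monthly interest)): balance=$1030.00 total_interest=$30.00
After 2 (month_end (apply 3% monthly interest)): balance=$1060.90 total_interest=$60.90
After 3 (withdraw($100)): balance=$960.90 total_interest=$60.90
After 4 (deposit($200)): balance=$1160.90 total_interest=$60.90
After 5 (month_end (apply 3% monthly interest)): balance=$1195.72 total_interest=$95.72
After 6 (month_end (apply 3% monthly interest)): balance=$1231.59 total_interest=$131.59
After 7 (withdraw($100)): balance=$1131.59 total_interest=$131.59

Answer: 1131.59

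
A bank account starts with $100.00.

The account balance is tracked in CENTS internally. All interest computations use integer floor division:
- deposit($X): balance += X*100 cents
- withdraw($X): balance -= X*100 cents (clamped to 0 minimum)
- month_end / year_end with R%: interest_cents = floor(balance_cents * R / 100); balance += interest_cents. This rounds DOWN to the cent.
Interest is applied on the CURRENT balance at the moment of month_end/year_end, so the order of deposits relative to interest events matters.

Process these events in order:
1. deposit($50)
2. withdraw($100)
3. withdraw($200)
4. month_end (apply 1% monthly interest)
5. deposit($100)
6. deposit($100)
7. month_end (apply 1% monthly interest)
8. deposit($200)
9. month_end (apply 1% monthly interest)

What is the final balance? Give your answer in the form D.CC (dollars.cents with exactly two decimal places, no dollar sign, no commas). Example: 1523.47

Answer: 406.02

Derivation:
After 1 (deposit($50)): balance=$150.00 total_interest=$0.00
After 2 (withdraw($100)): balance=$50.00 total_interest=$0.00
After 3 (withdraw($200)): balance=$0.00 total_interest=$0.00
After 4 (month_end (apply 1% monthly interest)): balance=$0.00 total_interest=$0.00
After 5 (deposit($100)): balance=$100.00 total_interest=$0.00
After 6 (deposit($100)): balance=$200.00 total_interest=$0.00
After 7 (month_end (apply 1% monthly interest)): balance=$202.00 total_interest=$2.00
After 8 (deposit($200)): balance=$402.00 total_interest=$2.00
After 9 (month_end (apply 1% monthly interest)): balance=$406.02 total_interest=$6.02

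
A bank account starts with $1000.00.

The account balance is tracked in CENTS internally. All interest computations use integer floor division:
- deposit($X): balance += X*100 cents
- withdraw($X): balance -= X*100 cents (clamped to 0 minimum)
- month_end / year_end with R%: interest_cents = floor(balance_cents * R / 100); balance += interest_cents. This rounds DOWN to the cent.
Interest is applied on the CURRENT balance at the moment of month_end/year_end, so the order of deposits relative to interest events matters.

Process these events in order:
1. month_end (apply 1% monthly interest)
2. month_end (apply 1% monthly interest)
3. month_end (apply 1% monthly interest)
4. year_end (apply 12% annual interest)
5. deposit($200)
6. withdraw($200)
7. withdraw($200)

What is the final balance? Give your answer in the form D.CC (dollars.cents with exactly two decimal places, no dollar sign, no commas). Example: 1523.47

After 1 (month_end (apply 1% monthly interest)): balance=$1010.00 total_interest=$10.00
After 2 (month_end (apply 1% monthly interest)): balance=$1020.10 total_interest=$20.10
After 3 (month_end (apply 1% monthly interest)): balance=$1030.30 total_interest=$30.30
After 4 (year_end (apply 12% annual interest)): balance=$1153.93 total_interest=$153.93
After 5 (deposit($200)): balance=$1353.93 total_interest=$153.93
After 6 (withdraw($200)): balance=$1153.93 total_interest=$153.93
After 7 (withdraw($200)): balance=$953.93 total_interest=$153.93

Answer: 953.93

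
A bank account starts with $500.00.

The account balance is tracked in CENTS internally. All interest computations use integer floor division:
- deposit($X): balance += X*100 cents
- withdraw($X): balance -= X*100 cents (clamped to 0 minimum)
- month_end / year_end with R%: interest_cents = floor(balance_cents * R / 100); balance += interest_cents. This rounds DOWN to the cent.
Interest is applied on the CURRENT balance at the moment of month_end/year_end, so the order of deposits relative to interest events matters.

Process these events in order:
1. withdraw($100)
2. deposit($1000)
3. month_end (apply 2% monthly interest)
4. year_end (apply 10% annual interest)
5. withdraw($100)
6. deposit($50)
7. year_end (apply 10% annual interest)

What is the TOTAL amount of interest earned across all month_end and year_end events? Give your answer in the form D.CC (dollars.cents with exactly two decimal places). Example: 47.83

Answer: 322.88

Derivation:
After 1 (withdraw($100)): balance=$400.00 total_interest=$0.00
After 2 (deposit($1000)): balance=$1400.00 total_interest=$0.00
After 3 (month_end (apply 2% monthly interest)): balance=$1428.00 total_interest=$28.00
After 4 (year_end (apply 10% annual interest)): balance=$1570.80 total_interest=$170.80
After 5 (withdraw($100)): balance=$1470.80 total_interest=$170.80
After 6 (deposit($50)): balance=$1520.80 total_interest=$170.80
After 7 (year_end (apply 10% annual interest)): balance=$1672.88 total_interest=$322.88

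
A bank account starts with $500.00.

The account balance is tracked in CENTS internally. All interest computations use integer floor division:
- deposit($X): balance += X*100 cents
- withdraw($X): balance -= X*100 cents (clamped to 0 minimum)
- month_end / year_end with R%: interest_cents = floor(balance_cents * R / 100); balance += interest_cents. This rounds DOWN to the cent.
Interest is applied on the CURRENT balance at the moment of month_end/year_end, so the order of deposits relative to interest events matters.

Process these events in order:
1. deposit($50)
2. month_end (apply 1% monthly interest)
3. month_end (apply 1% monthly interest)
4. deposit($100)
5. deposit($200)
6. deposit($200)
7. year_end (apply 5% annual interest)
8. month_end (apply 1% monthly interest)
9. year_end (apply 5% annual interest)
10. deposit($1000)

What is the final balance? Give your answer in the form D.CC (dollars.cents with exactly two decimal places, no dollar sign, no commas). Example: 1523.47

After 1 (deposit($50)): balance=$550.00 total_interest=$0.00
After 2 (month_end (apply 1% monthly interest)): balance=$555.50 total_interest=$5.50
After 3 (month_end (apply 1% monthly interest)): balance=$561.05 total_interest=$11.05
After 4 (deposit($100)): balance=$661.05 total_interest=$11.05
After 5 (deposit($200)): balance=$861.05 total_interest=$11.05
After 6 (deposit($200)): balance=$1061.05 total_interest=$11.05
After 7 (year_end (apply 5% annual interest)): balance=$1114.10 total_interest=$64.10
After 8 (month_end (apply 1% monthly interest)): balance=$1125.24 total_interest=$75.24
After 9 (year_end (apply 5% annual interest)): balance=$1181.50 total_interest=$131.50
After 10 (deposit($1000)): balance=$2181.50 total_interest=$131.50

Answer: 2181.50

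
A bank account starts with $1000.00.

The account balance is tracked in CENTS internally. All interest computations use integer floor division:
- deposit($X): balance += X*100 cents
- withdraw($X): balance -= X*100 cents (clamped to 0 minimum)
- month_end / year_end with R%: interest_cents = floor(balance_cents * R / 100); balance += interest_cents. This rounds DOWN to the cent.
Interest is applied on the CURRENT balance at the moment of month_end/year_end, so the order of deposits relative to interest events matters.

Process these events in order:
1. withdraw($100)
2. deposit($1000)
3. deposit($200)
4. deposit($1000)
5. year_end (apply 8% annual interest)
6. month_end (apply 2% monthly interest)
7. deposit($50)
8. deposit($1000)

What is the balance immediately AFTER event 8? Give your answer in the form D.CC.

Answer: 4464.96

Derivation:
After 1 (withdraw($100)): balance=$900.00 total_interest=$0.00
After 2 (deposit($1000)): balance=$1900.00 total_interest=$0.00
After 3 (deposit($200)): balance=$2100.00 total_interest=$0.00
After 4 (deposit($1000)): balance=$3100.00 total_interest=$0.00
After 5 (year_end (apply 8% annual interest)): balance=$3348.00 total_interest=$248.00
After 6 (month_end (apply 2% monthly interest)): balance=$3414.96 total_interest=$314.96
After 7 (deposit($50)): balance=$3464.96 total_interest=$314.96
After 8 (deposit($1000)): balance=$4464.96 total_interest=$314.96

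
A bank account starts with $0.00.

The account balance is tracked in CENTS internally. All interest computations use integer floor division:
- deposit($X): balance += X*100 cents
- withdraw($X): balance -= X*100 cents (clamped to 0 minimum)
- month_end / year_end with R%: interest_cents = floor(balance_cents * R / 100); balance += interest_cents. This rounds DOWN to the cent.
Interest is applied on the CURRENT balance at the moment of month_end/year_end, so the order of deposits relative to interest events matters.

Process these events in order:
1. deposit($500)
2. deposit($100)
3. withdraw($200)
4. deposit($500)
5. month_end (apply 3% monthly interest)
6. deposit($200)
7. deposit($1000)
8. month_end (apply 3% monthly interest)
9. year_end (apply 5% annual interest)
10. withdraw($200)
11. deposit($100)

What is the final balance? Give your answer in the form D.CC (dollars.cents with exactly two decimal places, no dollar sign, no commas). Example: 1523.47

After 1 (deposit($500)): balance=$500.00 total_interest=$0.00
After 2 (deposit($100)): balance=$600.00 total_interest=$0.00
After 3 (withdraw($200)): balance=$400.00 total_interest=$0.00
After 4 (deposit($500)): balance=$900.00 total_interest=$0.00
After 5 (month_end (apply 3% monthly interest)): balance=$927.00 total_interest=$27.00
After 6 (deposit($200)): balance=$1127.00 total_interest=$27.00
After 7 (deposit($1000)): balance=$2127.00 total_interest=$27.00
After 8 (month_end (apply 3% monthly interest)): balance=$2190.81 total_interest=$90.81
After 9 (year_end (apply 5% annual interest)): balance=$2300.35 total_interest=$200.35
After 10 (withdraw($200)): balance=$2100.35 total_interest=$200.35
After 11 (deposit($100)): balance=$2200.35 total_interest=$200.35

Answer: 2200.35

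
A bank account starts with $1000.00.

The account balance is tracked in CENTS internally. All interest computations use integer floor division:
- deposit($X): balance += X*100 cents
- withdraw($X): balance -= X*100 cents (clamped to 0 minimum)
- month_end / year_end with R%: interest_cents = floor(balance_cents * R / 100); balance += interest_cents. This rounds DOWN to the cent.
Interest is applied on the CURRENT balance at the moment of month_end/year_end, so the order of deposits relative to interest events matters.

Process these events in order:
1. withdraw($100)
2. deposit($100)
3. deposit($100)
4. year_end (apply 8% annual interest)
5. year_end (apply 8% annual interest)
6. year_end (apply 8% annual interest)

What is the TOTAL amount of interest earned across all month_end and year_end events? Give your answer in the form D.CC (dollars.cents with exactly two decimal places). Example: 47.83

Answer: 285.68

Derivation:
After 1 (withdraw($100)): balance=$900.00 total_interest=$0.00
After 2 (deposit($100)): balance=$1000.00 total_interest=$0.00
After 3 (deposit($100)): balance=$1100.00 total_interest=$0.00
After 4 (year_end (apply 8% annual interest)): balance=$1188.00 total_interest=$88.00
After 5 (year_end (apply 8% annual interest)): balance=$1283.04 total_interest=$183.04
After 6 (year_end (apply 8% annual interest)): balance=$1385.68 total_interest=$285.68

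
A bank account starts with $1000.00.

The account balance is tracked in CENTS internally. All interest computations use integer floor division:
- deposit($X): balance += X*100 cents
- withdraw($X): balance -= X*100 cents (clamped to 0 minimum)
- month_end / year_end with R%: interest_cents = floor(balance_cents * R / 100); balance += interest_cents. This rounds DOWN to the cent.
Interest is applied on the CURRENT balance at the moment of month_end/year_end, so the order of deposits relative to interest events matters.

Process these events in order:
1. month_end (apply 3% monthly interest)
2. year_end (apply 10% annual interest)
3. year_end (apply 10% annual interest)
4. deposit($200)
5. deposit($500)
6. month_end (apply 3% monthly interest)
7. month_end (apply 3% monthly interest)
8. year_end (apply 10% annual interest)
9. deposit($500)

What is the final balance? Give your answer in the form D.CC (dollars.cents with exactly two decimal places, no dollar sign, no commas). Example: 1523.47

After 1 (month_end (apply 3% monthly interest)): balance=$1030.00 total_interest=$30.00
After 2 (year_end (apply 10% annual interest)): balance=$1133.00 total_interest=$133.00
After 3 (year_end (apply 10% annual interest)): balance=$1246.30 total_interest=$246.30
After 4 (deposit($200)): balance=$1446.30 total_interest=$246.30
After 5 (deposit($500)): balance=$1946.30 total_interest=$246.30
After 6 (month_end (apply 3% monthly interest)): balance=$2004.68 total_interest=$304.68
After 7 (month_end (apply 3% monthly interest)): balance=$2064.82 total_interest=$364.82
After 8 (year_end (apply 10% annual interest)): balance=$2271.30 total_interest=$571.30
After 9 (deposit($500)): balance=$2771.30 total_interest=$571.30

Answer: 2771.30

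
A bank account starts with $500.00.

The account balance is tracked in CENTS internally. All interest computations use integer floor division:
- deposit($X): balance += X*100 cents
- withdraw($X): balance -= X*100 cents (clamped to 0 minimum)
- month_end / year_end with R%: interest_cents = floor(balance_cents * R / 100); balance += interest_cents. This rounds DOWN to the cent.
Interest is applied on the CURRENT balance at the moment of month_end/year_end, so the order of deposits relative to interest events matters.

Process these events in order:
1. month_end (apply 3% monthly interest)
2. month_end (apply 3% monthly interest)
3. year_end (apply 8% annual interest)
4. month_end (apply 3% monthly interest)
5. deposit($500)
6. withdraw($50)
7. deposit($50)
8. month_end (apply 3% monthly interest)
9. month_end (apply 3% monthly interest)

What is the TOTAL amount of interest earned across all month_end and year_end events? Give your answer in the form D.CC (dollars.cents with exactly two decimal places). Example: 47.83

After 1 (month_end (apply 3% monthly interest)): balance=$515.00 total_interest=$15.00
After 2 (month_end (apply 3% monthly interest)): balance=$530.45 total_interest=$30.45
After 3 (year_end (apply 8% annual interest)): balance=$572.88 total_interest=$72.88
After 4 (month_end (apply 3% monthly interest)): balance=$590.06 total_interest=$90.06
After 5 (deposit($500)): balance=$1090.06 total_interest=$90.06
After 6 (withdraw($50)): balance=$1040.06 total_interest=$90.06
After 7 (deposit($50)): balance=$1090.06 total_interest=$90.06
After 8 (month_end (apply 3% monthly interest)): balance=$1122.76 total_interest=$122.76
After 9 (month_end (apply 3% monthly interest)): balance=$1156.44 total_interest=$156.44

Answer: 156.44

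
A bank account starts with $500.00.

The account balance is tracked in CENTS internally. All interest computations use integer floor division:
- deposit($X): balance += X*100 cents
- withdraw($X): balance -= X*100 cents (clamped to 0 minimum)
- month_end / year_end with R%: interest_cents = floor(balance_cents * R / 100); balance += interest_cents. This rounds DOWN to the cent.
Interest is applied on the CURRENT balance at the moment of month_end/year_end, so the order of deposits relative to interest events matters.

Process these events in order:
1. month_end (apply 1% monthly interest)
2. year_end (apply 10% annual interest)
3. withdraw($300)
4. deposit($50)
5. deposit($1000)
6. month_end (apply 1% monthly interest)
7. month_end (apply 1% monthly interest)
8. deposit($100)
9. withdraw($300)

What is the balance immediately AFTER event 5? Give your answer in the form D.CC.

After 1 (month_end (apply 1% monthly interest)): balance=$505.00 total_interest=$5.00
After 2 (year_end (apply 10% annual interest)): balance=$555.50 total_interest=$55.50
After 3 (withdraw($300)): balance=$255.50 total_interest=$55.50
After 4 (deposit($50)): balance=$305.50 total_interest=$55.50
After 5 (deposit($1000)): balance=$1305.50 total_interest=$55.50

Answer: 1305.50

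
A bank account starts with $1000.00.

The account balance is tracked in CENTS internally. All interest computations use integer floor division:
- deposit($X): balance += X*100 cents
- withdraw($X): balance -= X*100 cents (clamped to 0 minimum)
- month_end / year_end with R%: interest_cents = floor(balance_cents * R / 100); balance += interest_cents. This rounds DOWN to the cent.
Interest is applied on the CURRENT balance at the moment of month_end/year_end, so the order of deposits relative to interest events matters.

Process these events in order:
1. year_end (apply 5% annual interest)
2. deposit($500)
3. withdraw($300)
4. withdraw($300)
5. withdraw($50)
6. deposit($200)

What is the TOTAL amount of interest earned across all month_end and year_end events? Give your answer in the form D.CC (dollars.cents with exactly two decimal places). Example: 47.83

Answer: 50.00

Derivation:
After 1 (year_end (apply 5% annual interest)): balance=$1050.00 total_interest=$50.00
After 2 (deposit($500)): balance=$1550.00 total_interest=$50.00
After 3 (withdraw($300)): balance=$1250.00 total_interest=$50.00
After 4 (withdraw($300)): balance=$950.00 total_interest=$50.00
After 5 (withdraw($50)): balance=$900.00 total_interest=$50.00
After 6 (deposit($200)): balance=$1100.00 total_interest=$50.00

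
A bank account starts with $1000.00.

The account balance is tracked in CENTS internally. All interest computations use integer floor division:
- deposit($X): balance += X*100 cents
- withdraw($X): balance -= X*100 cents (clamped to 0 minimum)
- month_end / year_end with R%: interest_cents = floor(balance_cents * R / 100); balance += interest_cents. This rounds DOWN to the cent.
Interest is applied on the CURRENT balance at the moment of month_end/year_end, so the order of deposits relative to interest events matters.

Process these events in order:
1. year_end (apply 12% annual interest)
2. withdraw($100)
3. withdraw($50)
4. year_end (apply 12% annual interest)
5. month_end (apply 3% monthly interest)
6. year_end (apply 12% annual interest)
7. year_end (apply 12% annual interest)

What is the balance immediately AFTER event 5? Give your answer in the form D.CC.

Answer: 1118.99

Derivation:
After 1 (year_end (apply 12% annual interest)): balance=$1120.00 total_interest=$120.00
After 2 (withdraw($100)): balance=$1020.00 total_interest=$120.00
After 3 (withdraw($50)): balance=$970.00 total_interest=$120.00
After 4 (year_end (apply 12% annual interest)): balance=$1086.40 total_interest=$236.40
After 5 (month_end (apply 3% monthly interest)): balance=$1118.99 total_interest=$268.99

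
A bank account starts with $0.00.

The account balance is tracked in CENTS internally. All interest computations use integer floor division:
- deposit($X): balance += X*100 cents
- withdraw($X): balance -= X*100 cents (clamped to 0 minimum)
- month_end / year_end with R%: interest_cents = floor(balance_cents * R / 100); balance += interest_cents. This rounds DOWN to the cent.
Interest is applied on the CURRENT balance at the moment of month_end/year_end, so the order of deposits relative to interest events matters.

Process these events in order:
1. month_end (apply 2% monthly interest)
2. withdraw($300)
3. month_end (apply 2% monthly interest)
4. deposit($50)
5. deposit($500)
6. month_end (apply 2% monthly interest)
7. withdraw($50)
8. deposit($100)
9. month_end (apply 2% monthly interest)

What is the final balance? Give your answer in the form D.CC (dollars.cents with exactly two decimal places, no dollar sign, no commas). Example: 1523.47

After 1 (month_end (apply 2% monthly interest)): balance=$0.00 total_interest=$0.00
After 2 (withdraw($300)): balance=$0.00 total_interest=$0.00
After 3 (month_end (apply 2% monthly interest)): balance=$0.00 total_interest=$0.00
After 4 (deposit($50)): balance=$50.00 total_interest=$0.00
After 5 (deposit($500)): balance=$550.00 total_interest=$0.00
After 6 (month_end (apply 2% monthly interest)): balance=$561.00 total_interest=$11.00
After 7 (withdraw($50)): balance=$511.00 total_interest=$11.00
After 8 (deposit($100)): balance=$611.00 total_interest=$11.00
After 9 (month_end (apply 2% monthly interest)): balance=$623.22 total_interest=$23.22

Answer: 623.22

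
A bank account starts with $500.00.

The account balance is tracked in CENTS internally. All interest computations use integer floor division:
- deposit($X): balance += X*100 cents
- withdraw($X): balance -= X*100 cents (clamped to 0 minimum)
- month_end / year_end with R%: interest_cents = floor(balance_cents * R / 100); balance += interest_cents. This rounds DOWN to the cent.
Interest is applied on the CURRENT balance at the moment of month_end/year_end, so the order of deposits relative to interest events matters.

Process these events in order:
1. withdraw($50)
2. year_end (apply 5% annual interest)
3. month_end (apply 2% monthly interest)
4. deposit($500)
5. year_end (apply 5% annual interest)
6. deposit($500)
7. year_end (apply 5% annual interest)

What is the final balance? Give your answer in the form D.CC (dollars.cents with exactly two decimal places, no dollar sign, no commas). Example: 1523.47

After 1 (withdraw($50)): balance=$450.00 total_interest=$0.00
After 2 (year_end (apply 5% annual interest)): balance=$472.50 total_interest=$22.50
After 3 (month_end (apply 2% monthly interest)): balance=$481.95 total_interest=$31.95
After 4 (deposit($500)): balance=$981.95 total_interest=$31.95
After 5 (year_end (apply 5% annual interest)): balance=$1031.04 total_interest=$81.04
After 6 (deposit($500)): balance=$1531.04 total_interest=$81.04
After 7 (year_end (apply 5% annual interest)): balance=$1607.59 total_interest=$157.59

Answer: 1607.59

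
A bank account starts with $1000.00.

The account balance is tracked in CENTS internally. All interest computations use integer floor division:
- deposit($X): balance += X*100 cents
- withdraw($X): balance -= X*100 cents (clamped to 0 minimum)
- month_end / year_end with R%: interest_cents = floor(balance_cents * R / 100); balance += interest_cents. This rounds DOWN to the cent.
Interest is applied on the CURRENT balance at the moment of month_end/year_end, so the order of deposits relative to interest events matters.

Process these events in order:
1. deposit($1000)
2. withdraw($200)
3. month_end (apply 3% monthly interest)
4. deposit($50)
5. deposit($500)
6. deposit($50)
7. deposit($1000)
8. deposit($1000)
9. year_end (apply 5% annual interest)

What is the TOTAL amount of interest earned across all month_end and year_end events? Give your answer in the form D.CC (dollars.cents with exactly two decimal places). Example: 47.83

After 1 (deposit($1000)): balance=$2000.00 total_interest=$0.00
After 2 (withdraw($200)): balance=$1800.00 total_interest=$0.00
After 3 (month_end (apply 3% monthly interest)): balance=$1854.00 total_interest=$54.00
After 4 (deposit($50)): balance=$1904.00 total_interest=$54.00
After 5 (deposit($500)): balance=$2404.00 total_interest=$54.00
After 6 (deposit($50)): balance=$2454.00 total_interest=$54.00
After 7 (deposit($1000)): balance=$3454.00 total_interest=$54.00
After 8 (deposit($1000)): balance=$4454.00 total_interest=$54.00
After 9 (year_end (apply 5% annual interest)): balance=$4676.70 total_interest=$276.70

Answer: 276.70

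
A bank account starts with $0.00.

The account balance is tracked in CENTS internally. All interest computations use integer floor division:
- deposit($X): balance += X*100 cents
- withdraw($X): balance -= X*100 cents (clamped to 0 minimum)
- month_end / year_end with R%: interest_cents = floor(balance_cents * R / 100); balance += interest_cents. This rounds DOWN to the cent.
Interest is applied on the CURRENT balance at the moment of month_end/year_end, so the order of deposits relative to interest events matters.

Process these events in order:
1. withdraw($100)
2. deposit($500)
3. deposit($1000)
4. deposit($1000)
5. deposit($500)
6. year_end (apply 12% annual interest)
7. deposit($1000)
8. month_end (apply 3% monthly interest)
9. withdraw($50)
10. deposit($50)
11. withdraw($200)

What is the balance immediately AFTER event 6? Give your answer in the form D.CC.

After 1 (withdraw($100)): balance=$0.00 total_interest=$0.00
After 2 (deposit($500)): balance=$500.00 total_interest=$0.00
After 3 (deposit($1000)): balance=$1500.00 total_interest=$0.00
After 4 (deposit($1000)): balance=$2500.00 total_interest=$0.00
After 5 (deposit($500)): balance=$3000.00 total_interest=$0.00
After 6 (year_end (apply 12% annual interest)): balance=$3360.00 total_interest=$360.00

Answer: 3360.00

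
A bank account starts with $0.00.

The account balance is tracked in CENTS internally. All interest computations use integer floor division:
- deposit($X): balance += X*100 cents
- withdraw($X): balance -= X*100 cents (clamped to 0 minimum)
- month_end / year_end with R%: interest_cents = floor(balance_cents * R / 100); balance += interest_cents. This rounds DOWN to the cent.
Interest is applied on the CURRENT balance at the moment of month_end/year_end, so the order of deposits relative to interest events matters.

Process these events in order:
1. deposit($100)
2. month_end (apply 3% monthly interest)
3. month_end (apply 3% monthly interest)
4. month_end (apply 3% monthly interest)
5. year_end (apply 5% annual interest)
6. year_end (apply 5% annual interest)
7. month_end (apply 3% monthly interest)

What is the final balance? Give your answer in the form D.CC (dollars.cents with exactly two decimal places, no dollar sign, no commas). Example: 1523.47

After 1 (deposit($100)): balance=$100.00 total_interest=$0.00
After 2 (month_end (apply 3% monthly interest)): balance=$103.00 total_interest=$3.00
After 3 (month_end (apply 3% monthly interest)): balance=$106.09 total_interest=$6.09
After 4 (month_end (apply 3% monthly interest)): balance=$109.27 total_interest=$9.27
After 5 (year_end (apply 5% annual interest)): balance=$114.73 total_interest=$14.73
After 6 (year_end (apply 5% annual interest)): balance=$120.46 total_interest=$20.46
After 7 (month_end (apply 3% monthly interest)): balance=$124.07 total_interest=$24.07

Answer: 124.07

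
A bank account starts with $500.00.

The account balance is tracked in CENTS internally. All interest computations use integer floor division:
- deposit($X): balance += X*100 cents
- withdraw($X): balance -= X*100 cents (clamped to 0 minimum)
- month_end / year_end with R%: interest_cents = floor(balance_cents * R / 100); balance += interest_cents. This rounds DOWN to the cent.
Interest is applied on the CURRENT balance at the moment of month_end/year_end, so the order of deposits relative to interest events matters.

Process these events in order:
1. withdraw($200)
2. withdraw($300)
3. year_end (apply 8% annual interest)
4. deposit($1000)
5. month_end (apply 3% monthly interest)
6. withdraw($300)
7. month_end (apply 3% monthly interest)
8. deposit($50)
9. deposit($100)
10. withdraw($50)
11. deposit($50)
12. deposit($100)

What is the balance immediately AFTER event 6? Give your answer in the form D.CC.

Answer: 730.00

Derivation:
After 1 (withdraw($200)): balance=$300.00 total_interest=$0.00
After 2 (withdraw($300)): balance=$0.00 total_interest=$0.00
After 3 (year_end (apply 8% annual interest)): balance=$0.00 total_interest=$0.00
After 4 (deposit($1000)): balance=$1000.00 total_interest=$0.00
After 5 (month_end (apply 3% monthly interest)): balance=$1030.00 total_interest=$30.00
After 6 (withdraw($300)): balance=$730.00 total_interest=$30.00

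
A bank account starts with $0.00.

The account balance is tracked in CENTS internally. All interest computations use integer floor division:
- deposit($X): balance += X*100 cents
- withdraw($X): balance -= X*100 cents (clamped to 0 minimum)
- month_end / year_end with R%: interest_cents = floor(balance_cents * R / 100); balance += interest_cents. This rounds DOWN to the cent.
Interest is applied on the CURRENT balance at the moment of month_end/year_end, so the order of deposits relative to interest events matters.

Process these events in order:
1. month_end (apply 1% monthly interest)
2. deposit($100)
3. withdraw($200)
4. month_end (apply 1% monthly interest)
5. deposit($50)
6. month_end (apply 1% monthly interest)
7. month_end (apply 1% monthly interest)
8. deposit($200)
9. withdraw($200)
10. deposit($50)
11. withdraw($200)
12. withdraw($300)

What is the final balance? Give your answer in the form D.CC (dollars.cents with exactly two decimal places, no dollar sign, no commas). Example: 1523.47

Answer: 0.00

Derivation:
After 1 (month_end (apply 1% monthly interest)): balance=$0.00 total_interest=$0.00
After 2 (deposit($100)): balance=$100.00 total_interest=$0.00
After 3 (withdraw($200)): balance=$0.00 total_interest=$0.00
After 4 (month_end (apply 1% monthly interest)): balance=$0.00 total_interest=$0.00
After 5 (deposit($50)): balance=$50.00 total_interest=$0.00
After 6 (month_end (apply 1% monthly interest)): balance=$50.50 total_interest=$0.50
After 7 (month_end (apply 1% monthly interest)): balance=$51.00 total_interest=$1.00
After 8 (deposit($200)): balance=$251.00 total_interest=$1.00
After 9 (withdraw($200)): balance=$51.00 total_interest=$1.00
After 10 (deposit($50)): balance=$101.00 total_interest=$1.00
After 11 (withdraw($200)): balance=$0.00 total_interest=$1.00
After 12 (withdraw($300)): balance=$0.00 total_interest=$1.00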